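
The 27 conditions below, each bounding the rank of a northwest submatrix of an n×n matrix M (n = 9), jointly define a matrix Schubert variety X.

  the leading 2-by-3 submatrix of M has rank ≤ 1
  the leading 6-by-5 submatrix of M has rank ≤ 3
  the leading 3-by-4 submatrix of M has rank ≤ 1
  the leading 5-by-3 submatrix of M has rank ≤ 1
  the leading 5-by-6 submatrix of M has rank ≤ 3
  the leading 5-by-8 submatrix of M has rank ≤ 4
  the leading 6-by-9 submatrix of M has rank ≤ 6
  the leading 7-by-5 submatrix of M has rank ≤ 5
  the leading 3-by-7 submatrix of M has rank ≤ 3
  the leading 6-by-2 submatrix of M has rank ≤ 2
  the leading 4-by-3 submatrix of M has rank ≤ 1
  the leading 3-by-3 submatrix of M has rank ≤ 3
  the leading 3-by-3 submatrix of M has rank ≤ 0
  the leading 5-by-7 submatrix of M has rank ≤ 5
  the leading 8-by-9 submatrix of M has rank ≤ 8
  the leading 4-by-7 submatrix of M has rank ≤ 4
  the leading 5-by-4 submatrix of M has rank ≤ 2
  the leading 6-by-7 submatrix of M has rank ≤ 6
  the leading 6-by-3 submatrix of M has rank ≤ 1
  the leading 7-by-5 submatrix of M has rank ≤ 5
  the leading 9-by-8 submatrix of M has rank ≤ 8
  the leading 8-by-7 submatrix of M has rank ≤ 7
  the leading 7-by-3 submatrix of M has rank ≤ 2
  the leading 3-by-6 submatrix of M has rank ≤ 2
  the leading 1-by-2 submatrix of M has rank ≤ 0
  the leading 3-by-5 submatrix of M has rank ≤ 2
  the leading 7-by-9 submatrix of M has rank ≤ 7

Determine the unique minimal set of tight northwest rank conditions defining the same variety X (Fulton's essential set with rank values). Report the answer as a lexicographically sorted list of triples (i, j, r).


Propagating the 27 rank bounds to every northwest block:

  row 1: 0, 0, 0, 1, 1, 1, 1, 1, 1
  row 2: 0, 0, 0, 1, 2, 2, 2, 2, 2
  row 3: 0, 0, 0, 1, 2, 2, 3, 3, 3
  row 4: 1, 1, 1, 2, 3, 3, 4, 4, 4
  row 5: 1, 1, 1, 2, 3, 3, 4, 4, 5
  row 6: 1, 1, 1, 2, 3, 4, 5, 5, 6
  row 7: 1, 2, 2, 3, 4, 5, 6, 6, 7
  row 8: 1, 2, 3, 4, 5, 6, 7, 7, 8
  row 9: 1, 2, 3, 4, 5, 6, 7, 8, 9

reading off 1-entries of Δ²R: w = (4, 5, 7, 1, 9, 6, 2, 3, 8).

D(w) has 16 cells with 5 SE-corners; essential set:

[(3, 3, 0), (3, 6, 2), (5, 6, 3), (5, 8, 4), (6, 3, 1)]


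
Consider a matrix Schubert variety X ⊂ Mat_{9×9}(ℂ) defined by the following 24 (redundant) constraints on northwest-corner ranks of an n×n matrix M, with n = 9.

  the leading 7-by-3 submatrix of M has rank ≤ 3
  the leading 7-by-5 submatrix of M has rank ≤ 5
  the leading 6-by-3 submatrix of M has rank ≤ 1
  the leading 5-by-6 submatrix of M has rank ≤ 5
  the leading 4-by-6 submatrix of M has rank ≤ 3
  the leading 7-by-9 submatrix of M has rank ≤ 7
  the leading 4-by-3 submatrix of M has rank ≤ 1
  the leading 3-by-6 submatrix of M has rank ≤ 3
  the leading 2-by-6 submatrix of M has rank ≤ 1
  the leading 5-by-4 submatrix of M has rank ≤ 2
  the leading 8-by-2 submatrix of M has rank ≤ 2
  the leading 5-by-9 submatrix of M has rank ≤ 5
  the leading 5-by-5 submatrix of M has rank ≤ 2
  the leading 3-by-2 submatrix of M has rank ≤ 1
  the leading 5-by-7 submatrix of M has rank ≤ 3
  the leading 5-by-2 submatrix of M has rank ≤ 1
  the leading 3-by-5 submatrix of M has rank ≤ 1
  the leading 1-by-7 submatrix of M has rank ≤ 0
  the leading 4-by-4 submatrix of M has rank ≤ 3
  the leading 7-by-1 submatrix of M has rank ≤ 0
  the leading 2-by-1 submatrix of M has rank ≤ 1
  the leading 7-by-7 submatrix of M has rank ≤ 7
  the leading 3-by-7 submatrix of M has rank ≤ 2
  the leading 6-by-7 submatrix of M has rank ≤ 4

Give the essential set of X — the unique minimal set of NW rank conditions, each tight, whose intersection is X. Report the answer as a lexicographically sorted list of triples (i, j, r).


Recovering R(i,j) via the rank-extension bound from the 24 conditions:

  i=1: 0 | 0 | 0 | 0 | 0 | 0 | 0 | 1 | 1
  i=2: 0 | 1 | 1 | 1 | 1 | 1 | 1 | 2 | 2
  i=3: 0 | 1 | 1 | 1 | 1 | 2 | 2 | 3 | 3
  i=4: 0 | 1 | 1 | 2 | 2 | 3 | 3 | 4 | 4
  i=5: 0 | 1 | 1 | 2 | 2 | 3 | 3 | 4 | 5
  i=6: 0 | 1 | 1 | 2 | 3 | 4 | 4 | 5 | 6
  i=7: 0 | 1 | 2 | 3 | 4 | 5 | 5 | 6 | 7
  i=8: 1 | 2 | 3 | 4 | 5 | 6 | 6 | 7 | 8
  i=9: 1 | 2 | 3 | 4 | 5 | 6 | 7 | 8 | 9

giving w = (8, 2, 6, 4, 9, 5, 3, 1, 7) via Δ²R.

D(w) has 21 cells with 6 SE-corners; essential set:

[(1, 7, 0), (3, 5, 1), (5, 5, 2), (5, 7, 3), (6, 3, 1), (7, 1, 0)]


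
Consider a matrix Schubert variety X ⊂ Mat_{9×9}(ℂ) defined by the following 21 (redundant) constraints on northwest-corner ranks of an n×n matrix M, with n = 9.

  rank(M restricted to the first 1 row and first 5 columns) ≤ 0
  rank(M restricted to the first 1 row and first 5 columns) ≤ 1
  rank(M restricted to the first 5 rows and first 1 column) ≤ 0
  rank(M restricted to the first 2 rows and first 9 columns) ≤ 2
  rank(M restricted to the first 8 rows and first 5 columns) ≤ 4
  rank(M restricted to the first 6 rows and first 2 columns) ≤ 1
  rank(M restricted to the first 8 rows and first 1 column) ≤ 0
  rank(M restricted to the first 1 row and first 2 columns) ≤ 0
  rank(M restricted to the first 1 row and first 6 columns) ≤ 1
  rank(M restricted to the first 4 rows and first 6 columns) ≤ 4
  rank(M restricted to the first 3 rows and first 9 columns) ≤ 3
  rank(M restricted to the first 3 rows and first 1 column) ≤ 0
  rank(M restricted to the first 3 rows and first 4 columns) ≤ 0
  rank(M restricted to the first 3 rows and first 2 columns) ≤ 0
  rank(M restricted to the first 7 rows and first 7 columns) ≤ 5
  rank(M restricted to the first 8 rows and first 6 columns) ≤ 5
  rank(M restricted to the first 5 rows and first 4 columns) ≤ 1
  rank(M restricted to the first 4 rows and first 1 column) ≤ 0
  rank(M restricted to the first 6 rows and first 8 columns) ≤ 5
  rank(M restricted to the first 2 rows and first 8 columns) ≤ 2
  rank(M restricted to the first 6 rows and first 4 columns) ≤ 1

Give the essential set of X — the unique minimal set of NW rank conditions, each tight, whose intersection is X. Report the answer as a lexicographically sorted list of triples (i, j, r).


Recovering R(i,j) via the rank-extension bound from the 21 conditions:

  row 1: 0, 0, 0, 0, 0, 1, 1, 1, 1
  row 2: 0, 0, 0, 0, 1, 2, 2, 2, 2
  row 3: 0, 0, 0, 0, 1, 2, 3, 3, 3
  row 4: 0, 1, 1, 1, 2, 3, 4, 4, 4
  row 5: 0, 1, 1, 1, 2, 3, 4, 5, 5
  row 6: 0, 1, 1, 1, 2, 3, 4, 5, 6
  row 7: 0, 1, 2, 2, 3, 4, 5, 6, 7
  row 8: 0, 1, 2, 3, 4, 5, 6, 7, 8
  row 9: 1, 2, 3, 4, 5, 6, 7, 8, 9

so w = (6, 5, 7, 2, 8, 9, 3, 4, 1).

D(w) has 22 cells with 4 SE-corners; essential set:

[(1, 5, 0), (3, 4, 0), (6, 4, 1), (8, 1, 0)]


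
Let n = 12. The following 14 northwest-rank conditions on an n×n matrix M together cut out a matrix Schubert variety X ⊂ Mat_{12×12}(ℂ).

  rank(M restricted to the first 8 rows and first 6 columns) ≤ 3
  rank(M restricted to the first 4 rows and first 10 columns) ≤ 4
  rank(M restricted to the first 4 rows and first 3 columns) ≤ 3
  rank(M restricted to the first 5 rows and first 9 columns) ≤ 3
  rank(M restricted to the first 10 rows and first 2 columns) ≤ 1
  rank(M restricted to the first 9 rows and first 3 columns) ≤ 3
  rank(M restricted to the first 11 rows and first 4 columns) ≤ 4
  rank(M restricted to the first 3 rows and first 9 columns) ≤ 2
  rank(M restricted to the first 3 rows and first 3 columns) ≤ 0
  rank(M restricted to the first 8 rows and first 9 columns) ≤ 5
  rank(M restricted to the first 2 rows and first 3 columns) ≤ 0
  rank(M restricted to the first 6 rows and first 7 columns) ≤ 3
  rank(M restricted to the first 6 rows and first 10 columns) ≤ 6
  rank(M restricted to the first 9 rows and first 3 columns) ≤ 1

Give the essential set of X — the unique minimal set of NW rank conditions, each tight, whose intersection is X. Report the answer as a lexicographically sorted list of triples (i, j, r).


Rank table r_w(12×12) implied by the 14 constraints:

  0  0  0  1  1  1  1  1  1  1  1  1
  0  0  0  1  2  2  2  2  2  2  2  2
  0  0  0  1  2  2  2  2  2  3  3  3
  1  1  1  2  3  3  3  3  3  4  4  4
  1  1  1  2  3  3  3  3  3  4  5  5
  1  1  1  2  3  3  3  4  4  5  6  6
  1  1  1  2  3  3  4  5  5  6  7  7
  1  1  1  2  3  3  4  5  5  6  7  8
  1  1  1  2  3  4  5  6  6  7  8  9
  1  1  2  3  4  5  6  7  7  8  9  10
  1  2  3  4  5  6  7  8  8  9  10  11
  1  2  3  4  5  6  7  8  9  10  11  12

the unique w with this rank table is (4, 5, 10, 1, 11, 8, 7, 12, 6, 3, 2, 9).

Fulton essential set (8 of the 33 Rothe cells):

[(3, 3, 0), (3, 9, 2), (5, 9, 3), (6, 7, 3), (8, 6, 3), (8, 9, 5), (9, 3, 1), (10, 2, 1)]


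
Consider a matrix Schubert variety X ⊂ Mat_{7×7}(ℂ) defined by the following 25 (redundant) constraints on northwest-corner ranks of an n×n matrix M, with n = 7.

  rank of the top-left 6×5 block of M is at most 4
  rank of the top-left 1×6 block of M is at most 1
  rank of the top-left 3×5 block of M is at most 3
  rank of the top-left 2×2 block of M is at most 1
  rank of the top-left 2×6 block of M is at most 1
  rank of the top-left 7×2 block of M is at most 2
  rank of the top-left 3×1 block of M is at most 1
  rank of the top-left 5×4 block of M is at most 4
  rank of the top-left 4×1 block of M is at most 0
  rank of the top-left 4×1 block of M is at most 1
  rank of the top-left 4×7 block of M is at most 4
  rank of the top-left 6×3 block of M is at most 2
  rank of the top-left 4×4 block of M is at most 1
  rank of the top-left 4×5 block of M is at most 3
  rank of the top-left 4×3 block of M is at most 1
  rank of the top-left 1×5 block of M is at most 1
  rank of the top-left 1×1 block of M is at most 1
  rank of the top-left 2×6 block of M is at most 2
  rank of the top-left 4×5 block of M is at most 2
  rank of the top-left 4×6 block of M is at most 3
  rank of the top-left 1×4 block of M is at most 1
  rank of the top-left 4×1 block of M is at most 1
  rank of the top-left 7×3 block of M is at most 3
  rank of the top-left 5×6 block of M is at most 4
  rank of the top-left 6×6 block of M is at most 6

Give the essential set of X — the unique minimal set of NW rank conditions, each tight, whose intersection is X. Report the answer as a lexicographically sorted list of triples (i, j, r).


Propagating the 25 rank bounds to every northwest block:

  i=1: 0  1  1  1  1  1  1
  i=2: 0  1  1  1  1  1  2
  i=3: 0  1  1  1  2  2  3
  i=4: 0  1  1  1  2  3  4
  i=5: 1  2  2  2  3  4  5
  i=6: 1  2  2  3  4  5  6
  i=7: 1  2  3  4  5  6  7

so w = (2, 7, 5, 6, 1, 4, 3).

|D(w)|=13, |Ess(w)|=4:

[(2, 6, 1), (4, 1, 0), (4, 4, 1), (6, 3, 2)]


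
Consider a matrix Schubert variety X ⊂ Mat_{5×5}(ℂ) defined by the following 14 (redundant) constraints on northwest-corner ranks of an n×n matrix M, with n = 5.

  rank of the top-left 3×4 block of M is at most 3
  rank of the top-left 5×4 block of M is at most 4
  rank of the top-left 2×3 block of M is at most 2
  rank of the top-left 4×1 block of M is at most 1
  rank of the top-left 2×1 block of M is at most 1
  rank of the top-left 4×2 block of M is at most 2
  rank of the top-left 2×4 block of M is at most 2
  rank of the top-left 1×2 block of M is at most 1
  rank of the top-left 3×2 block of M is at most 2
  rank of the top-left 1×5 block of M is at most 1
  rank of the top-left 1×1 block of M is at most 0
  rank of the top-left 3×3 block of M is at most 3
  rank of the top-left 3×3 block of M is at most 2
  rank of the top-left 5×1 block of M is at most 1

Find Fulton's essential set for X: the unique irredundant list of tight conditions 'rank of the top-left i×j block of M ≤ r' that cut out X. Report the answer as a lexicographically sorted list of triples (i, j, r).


Computing R[i][j] = min implied NW-rank bound (n=5, 14 conditions):

  R[1]: 0  1  1  1  1
  R[2]: 1  2  2  2  2
  R[3]: 1  2  2  3  3
  R[4]: 1  2  3  4  4
  R[5]: 1  2  3  4  5

the unique w with this rank table is (2, 1, 4, 3, 5).

Rothe diagram D(w) (2 cells), 2 SE-corners (essential conditions):

[(1, 1, 0), (3, 3, 2)]


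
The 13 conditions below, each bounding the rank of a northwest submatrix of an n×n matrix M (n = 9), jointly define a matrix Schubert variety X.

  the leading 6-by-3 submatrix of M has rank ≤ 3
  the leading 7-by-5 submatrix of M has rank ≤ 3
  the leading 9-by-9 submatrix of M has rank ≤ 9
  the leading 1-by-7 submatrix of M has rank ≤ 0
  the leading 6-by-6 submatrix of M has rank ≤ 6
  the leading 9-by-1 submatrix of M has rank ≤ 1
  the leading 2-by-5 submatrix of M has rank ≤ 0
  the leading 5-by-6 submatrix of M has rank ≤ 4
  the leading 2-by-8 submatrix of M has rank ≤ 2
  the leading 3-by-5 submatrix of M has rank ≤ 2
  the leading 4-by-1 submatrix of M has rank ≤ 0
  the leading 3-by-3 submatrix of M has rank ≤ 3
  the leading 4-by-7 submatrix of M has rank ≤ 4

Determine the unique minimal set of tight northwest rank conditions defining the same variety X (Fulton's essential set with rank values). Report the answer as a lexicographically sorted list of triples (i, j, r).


Propagating the 13 rank bounds to every northwest block:

  R[1]: 0  0  0  0  0  0  0  1  1
  R[2]: 0  0  0  0  0  1  1  2  2
  R[3]: 0  1  1  1  1  2  2  3  3
  R[4]: 0  1  2  2  2  3  3  4  4
  R[5]: 1  2  3  3  3  4  4  5  5
  R[6]: 1  2  3  3  3  4  5  6  6
  R[7]: 1  2  3  3  3  4  5  6  7
  R[8]: 1  2  3  4  4  5  6  7  8
  R[9]: 1  2  3  4  5  6  7  8  9

reading off 1-entries of Δ²R: w = (8, 6, 2, 3, 1, 7, 9, 4, 5).

4 SE-corners of the 18-cell Rothe diagram give Ess(w):

[(1, 7, 0), (2, 5, 0), (4, 1, 0), (7, 5, 3)]


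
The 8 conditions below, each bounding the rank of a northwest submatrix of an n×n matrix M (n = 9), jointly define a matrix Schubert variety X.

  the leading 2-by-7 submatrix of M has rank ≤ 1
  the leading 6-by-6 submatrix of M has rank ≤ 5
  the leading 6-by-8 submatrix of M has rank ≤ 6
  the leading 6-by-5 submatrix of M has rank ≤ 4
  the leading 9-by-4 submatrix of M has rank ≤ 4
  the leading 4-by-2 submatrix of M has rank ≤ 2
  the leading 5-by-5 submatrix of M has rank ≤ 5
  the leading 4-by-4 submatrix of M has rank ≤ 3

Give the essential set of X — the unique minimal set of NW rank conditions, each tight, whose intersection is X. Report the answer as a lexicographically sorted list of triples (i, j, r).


Recovering R(i,j) via the rank-extension bound from the 8 conditions:

  1 1 1 1 1 1 1 1 1
  1 1 1 1 1 1 1 2 2
  1 2 2 2 2 2 2 3 3
  1 2 3 3 3 3 3 4 4
  1 2 3 4 4 4 4 5 5
  1 2 3 4 4 5 5 6 6
  1 2 3 4 5 6 6 7 7
  1 2 3 4 5 6 7 8 8
  1 2 3 4 5 6 7 8 9

giving w = (1, 8, 2, 3, 4, 6, 5, 7, 9) via Δ²R.

|D(w)|=7, |Ess(w)|=2:

[(2, 7, 1), (6, 5, 4)]


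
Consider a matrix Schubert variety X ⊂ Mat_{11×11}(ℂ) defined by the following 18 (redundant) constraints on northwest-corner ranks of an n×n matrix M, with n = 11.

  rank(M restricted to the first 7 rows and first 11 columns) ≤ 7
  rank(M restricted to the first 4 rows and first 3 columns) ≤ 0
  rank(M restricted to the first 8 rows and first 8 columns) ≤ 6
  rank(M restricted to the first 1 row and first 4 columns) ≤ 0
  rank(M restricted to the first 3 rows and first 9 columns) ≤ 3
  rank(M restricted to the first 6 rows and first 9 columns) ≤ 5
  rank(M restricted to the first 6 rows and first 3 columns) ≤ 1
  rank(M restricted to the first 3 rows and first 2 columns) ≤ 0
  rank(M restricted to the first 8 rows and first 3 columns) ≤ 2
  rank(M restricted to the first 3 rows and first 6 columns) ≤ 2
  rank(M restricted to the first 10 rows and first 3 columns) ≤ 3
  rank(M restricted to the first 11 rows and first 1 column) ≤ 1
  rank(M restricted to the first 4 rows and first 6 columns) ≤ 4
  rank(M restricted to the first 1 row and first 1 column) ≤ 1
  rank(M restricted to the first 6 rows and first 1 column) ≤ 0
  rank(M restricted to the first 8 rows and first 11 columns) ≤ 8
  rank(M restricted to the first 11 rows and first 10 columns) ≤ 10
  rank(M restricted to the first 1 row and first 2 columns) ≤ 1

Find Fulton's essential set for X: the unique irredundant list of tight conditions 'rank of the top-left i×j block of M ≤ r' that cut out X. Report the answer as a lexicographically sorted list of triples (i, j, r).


Reconstructing r_w from the 18 given conditions:

  0 0 0 0 1 1 1 1 1 1 1
  0 0 0 1 2 2 2 2 2 2 2
  0 0 0 1 2 2 3 3 3 3 3
  0 0 0 1 2 3 4 4 4 4 4
  0 1 1 2 3 4 5 5 5 5 5
  0 1 1 2 3 4 5 5 5 6 6
  1 2 2 3 4 5 6 6 6 7 7
  1 2 2 3 4 5 6 6 7 8 8
  1 2 3 4 5 6 7 7 8 9 9
  1 2 3 4 5 6 7 8 9 10 10
  1 2 3 4 5 6 7 8 9 10 11

so w = (5, 4, 7, 6, 2, 10, 1, 9, 3, 8, 11).

ℓ(w)=21; the 8 essential cells (i,j,r):

[(1, 4, 0), (3, 6, 2), (4, 3, 0), (6, 1, 0), (6, 3, 1), (6, 9, 5), (8, 3, 2), (8, 8, 6)]


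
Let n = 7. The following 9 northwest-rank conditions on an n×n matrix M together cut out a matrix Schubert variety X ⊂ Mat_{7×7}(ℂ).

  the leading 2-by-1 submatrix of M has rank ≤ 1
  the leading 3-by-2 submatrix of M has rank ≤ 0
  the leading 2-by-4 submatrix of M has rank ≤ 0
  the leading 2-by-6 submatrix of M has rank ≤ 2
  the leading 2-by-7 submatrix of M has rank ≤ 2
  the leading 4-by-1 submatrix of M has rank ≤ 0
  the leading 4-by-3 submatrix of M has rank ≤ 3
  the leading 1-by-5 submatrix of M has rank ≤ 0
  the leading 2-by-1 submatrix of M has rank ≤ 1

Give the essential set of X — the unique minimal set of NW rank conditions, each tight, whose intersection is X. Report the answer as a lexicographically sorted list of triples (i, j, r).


Propagating the 9 rank bounds to every northwest block:

  R[1]: 0 0 0 0 0 1 1
  R[2]: 0 0 0 0 1 2 2
  R[3]: 0 0 1 1 2 3 3
  R[4]: 0 1 2 2 3 4 4
  R[5]: 1 2 3 3 4 5 5
  R[6]: 1 2 3 4 5 6 6
  R[7]: 1 2 3 4 5 6 7

reading off 1-entries of Δ²R: w = (6, 5, 3, 2, 1, 4, 7).

|D(w)|=12, |Ess(w)|=4:

[(1, 5, 0), (2, 4, 0), (3, 2, 0), (4, 1, 0)]


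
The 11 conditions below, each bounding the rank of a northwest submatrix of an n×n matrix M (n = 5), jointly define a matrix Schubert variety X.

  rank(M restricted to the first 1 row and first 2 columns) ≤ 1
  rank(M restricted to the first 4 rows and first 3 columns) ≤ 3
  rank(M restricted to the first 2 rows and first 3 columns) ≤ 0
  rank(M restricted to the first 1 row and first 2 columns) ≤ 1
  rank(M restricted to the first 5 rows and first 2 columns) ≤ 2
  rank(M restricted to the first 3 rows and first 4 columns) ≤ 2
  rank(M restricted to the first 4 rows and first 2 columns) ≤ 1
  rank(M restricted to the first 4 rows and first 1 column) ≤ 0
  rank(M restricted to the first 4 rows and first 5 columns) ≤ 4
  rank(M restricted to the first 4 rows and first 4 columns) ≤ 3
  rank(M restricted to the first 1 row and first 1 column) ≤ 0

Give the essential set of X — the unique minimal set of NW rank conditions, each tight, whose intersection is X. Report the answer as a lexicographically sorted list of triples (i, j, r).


Propagating the 11 rank bounds to every northwest block:

  0 | 0 | 0 | 1 | 1
  0 | 0 | 0 | 1 | 2
  0 | 1 | 1 | 2 | 3
  0 | 1 | 2 | 3 | 4
  1 | 2 | 3 | 4 | 5

hence w(1..5) = (4, 5, 2, 3, 1).

|D(w)|=8, |Ess(w)|=2:

[(2, 3, 0), (4, 1, 0)]


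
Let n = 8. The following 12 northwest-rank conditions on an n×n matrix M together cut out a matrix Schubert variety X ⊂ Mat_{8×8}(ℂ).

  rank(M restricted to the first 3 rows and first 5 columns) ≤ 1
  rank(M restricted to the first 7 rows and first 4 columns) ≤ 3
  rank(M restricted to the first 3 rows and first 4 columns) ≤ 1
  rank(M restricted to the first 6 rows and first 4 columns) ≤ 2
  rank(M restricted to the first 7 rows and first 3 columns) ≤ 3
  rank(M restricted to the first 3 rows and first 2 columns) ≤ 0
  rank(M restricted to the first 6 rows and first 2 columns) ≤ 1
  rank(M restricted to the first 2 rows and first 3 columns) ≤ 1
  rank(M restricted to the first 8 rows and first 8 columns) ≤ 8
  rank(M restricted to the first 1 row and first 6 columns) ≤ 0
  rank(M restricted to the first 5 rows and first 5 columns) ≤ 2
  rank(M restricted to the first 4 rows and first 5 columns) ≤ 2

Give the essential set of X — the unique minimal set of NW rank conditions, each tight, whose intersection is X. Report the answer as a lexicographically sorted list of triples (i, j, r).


The tightest implied rank at each (i,j), from the 12 conditions:

  row 1: 0 0 0 0 0 0 1 1
  row 2: 0 0 1 1 1 1 2 2
  row 3: 0 0 1 1 1 2 3 3
  row 4: 1 1 2 2 2 3 4 4
  row 5: 1 1 2 2 2 3 4 5
  row 6: 1 1 2 2 3 4 5 6
  row 7: 1 2 3 3 4 5 6 7
  row 8: 1 2 3 4 5 6 7 8

the unique w with this rank table is (7, 3, 6, 1, 8, 5, 2, 4).

|D(w)|=17, |Ess(w)|=6:

[(1, 6, 0), (3, 2, 0), (3, 5, 1), (5, 5, 2), (6, 2, 1), (6, 4, 2)]


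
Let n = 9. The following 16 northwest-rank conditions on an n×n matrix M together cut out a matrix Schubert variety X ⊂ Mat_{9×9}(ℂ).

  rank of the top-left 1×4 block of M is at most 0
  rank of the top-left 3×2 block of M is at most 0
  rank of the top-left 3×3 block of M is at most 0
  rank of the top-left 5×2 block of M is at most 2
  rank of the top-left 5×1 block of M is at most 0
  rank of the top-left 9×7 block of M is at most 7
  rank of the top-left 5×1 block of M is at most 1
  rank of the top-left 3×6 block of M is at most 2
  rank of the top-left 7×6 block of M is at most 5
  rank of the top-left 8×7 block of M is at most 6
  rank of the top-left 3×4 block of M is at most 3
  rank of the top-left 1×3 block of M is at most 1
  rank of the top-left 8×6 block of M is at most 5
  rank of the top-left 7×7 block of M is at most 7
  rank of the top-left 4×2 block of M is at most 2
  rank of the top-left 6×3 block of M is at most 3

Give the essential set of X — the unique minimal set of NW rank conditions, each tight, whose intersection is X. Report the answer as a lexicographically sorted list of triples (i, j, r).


Recovering R(i,j) via the rank-extension bound from the 16 conditions:

  0 | 0 | 0 | 0 | 1 | 1 | 1 | 1 | 1
  0 | 0 | 0 | 1 | 2 | 2 | 2 | 2 | 2
  0 | 0 | 0 | 1 | 2 | 2 | 3 | 3 | 3
  0 | 1 | 1 | 2 | 3 | 3 | 4 | 4 | 4
  0 | 1 | 2 | 3 | 4 | 4 | 5 | 5 | 5
  1 | 2 | 3 | 4 | 5 | 5 | 6 | 6 | 6
  1 | 2 | 3 | 4 | 5 | 5 | 6 | 7 | 7
  1 | 2 | 3 | 4 | 5 | 5 | 6 | 7 | 8
  1 | 2 | 3 | 4 | 5 | 6 | 7 | 8 | 9

reading off 1-entries of Δ²R: w = (5, 4, 7, 2, 3, 1, 8, 9, 6).

Fulton essential set (5 of the 15 Rothe cells):

[(1, 4, 0), (3, 3, 0), (3, 6, 2), (5, 1, 0), (8, 6, 5)]


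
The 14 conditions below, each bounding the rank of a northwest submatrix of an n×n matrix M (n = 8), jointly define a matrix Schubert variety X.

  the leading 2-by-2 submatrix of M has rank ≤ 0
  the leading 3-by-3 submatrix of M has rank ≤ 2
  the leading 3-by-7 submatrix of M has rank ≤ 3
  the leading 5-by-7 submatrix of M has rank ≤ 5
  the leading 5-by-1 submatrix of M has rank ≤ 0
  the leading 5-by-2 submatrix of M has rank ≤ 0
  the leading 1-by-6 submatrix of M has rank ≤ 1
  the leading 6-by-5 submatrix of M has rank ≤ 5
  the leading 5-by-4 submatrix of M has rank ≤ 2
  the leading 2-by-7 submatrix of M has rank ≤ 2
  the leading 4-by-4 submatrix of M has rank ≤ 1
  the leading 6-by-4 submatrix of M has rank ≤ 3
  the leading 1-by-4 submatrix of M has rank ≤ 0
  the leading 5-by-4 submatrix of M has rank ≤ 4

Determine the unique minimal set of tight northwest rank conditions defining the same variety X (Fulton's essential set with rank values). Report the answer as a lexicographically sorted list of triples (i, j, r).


Propagating the 14 rank bounds to every northwest block:

  i=1: 0 0 0 0 1 1 1 1
  i=2: 0 0 1 1 2 2 2 2
  i=3: 0 0 1 1 2 3 3 3
  i=4: 0 0 1 1 2 3 4 4
  i=5: 0 0 1 2 3 4 5 5
  i=6: 1 1 2 3 4 5 6 6
  i=7: 1 2 3 4 5 6 7 7
  i=8: 1 2 3 4 5 6 7 8

hence w(1..8) = (5, 3, 6, 7, 4, 1, 2, 8).

3 SE-corners of the 14-cell Rothe diagram give Ess(w):

[(1, 4, 0), (4, 4, 1), (5, 2, 0)]


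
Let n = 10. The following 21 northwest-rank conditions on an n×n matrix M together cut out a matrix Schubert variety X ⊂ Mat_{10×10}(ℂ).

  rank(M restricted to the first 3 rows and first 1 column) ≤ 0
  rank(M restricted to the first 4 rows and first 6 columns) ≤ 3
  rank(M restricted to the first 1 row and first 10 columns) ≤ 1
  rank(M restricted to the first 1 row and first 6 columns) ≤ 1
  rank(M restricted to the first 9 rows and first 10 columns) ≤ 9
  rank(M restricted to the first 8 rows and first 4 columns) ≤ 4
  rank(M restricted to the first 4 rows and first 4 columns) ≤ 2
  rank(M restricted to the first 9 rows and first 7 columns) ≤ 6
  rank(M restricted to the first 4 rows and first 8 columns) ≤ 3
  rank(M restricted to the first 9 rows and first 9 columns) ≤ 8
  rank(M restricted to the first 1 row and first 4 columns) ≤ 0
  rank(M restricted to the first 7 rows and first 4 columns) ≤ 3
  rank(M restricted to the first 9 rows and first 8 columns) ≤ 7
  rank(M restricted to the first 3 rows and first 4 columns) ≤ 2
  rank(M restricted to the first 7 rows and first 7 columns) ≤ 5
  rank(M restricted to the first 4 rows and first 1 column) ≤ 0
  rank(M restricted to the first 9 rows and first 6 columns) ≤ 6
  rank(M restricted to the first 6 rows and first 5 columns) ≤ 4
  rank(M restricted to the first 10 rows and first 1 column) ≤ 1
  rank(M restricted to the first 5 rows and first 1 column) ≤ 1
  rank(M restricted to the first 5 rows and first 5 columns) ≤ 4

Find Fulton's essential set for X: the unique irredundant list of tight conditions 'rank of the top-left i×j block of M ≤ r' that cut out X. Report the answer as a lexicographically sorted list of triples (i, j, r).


Reconstructing r_w from the 21 given conditions:

  row 1: 0 | 0 | 0 | 0 | 1 | 1 | 1 | 1 | 1 | 1
  row 2: 0 | 1 | 1 | 1 | 2 | 2 | 2 | 2 | 2 | 2
  row 3: 0 | 1 | 2 | 2 | 3 | 3 | 3 | 3 | 3 | 3
  row 4: 0 | 1 | 2 | 2 | 3 | 3 | 3 | 3 | 4 | 4
  row 5: 1 | 2 | 3 | 3 | 4 | 4 | 4 | 4 | 5 | 5
  row 6: 1 | 2 | 3 | 3 | 4 | 5 | 5 | 5 | 6 | 6
  row 7: 1 | 2 | 3 | 3 | 4 | 5 | 5 | 6 | 7 | 7
  row 8: 1 | 2 | 3 | 4 | 5 | 6 | 6 | 7 | 8 | 8
  row 9: 1 | 2 | 3 | 4 | 5 | 6 | 6 | 7 | 8 | 9
  row 10: 1 | 2 | 3 | 4 | 5 | 6 | 7 | 8 | 9 | 10

second differences of R give the permutation w = (5, 2, 3, 9, 1, 6, 8, 4, 10, 7).

Rothe diagram D(w) (15 cells), 7 SE-corners (essential conditions):

[(1, 4, 0), (4, 1, 0), (4, 4, 2), (4, 8, 3), (7, 4, 3), (7, 7, 5), (9, 7, 6)]


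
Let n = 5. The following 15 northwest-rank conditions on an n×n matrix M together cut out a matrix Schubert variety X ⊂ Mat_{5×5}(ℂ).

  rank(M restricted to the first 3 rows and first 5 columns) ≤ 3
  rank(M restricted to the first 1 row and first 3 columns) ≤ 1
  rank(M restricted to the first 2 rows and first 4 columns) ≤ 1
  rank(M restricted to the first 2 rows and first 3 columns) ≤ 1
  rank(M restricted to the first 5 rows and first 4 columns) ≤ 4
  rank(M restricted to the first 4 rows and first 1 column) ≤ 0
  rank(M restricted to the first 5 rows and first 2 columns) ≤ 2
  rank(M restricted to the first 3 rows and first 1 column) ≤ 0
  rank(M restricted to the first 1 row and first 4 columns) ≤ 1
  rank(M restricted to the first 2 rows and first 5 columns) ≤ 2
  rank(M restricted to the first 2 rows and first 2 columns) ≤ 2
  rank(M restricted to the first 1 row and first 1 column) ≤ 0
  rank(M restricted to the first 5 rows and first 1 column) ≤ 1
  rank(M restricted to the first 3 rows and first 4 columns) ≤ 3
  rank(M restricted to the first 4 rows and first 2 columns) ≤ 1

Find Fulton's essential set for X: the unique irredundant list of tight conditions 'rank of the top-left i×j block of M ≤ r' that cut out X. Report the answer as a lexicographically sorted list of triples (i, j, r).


Propagating the 15 rank bounds to every northwest block:

  i=1: 0 | 1 | 1 | 1 | 1
  i=2: 0 | 1 | 1 | 1 | 2
  i=3: 0 | 1 | 2 | 2 | 3
  i=4: 0 | 1 | 2 | 3 | 4
  i=5: 1 | 2 | 3 | 4 | 5

second differences of R give the permutation w = (2, 5, 3, 4, 1).

ℓ(w)=6; the 2 essential cells (i,j,r):

[(2, 4, 1), (4, 1, 0)]


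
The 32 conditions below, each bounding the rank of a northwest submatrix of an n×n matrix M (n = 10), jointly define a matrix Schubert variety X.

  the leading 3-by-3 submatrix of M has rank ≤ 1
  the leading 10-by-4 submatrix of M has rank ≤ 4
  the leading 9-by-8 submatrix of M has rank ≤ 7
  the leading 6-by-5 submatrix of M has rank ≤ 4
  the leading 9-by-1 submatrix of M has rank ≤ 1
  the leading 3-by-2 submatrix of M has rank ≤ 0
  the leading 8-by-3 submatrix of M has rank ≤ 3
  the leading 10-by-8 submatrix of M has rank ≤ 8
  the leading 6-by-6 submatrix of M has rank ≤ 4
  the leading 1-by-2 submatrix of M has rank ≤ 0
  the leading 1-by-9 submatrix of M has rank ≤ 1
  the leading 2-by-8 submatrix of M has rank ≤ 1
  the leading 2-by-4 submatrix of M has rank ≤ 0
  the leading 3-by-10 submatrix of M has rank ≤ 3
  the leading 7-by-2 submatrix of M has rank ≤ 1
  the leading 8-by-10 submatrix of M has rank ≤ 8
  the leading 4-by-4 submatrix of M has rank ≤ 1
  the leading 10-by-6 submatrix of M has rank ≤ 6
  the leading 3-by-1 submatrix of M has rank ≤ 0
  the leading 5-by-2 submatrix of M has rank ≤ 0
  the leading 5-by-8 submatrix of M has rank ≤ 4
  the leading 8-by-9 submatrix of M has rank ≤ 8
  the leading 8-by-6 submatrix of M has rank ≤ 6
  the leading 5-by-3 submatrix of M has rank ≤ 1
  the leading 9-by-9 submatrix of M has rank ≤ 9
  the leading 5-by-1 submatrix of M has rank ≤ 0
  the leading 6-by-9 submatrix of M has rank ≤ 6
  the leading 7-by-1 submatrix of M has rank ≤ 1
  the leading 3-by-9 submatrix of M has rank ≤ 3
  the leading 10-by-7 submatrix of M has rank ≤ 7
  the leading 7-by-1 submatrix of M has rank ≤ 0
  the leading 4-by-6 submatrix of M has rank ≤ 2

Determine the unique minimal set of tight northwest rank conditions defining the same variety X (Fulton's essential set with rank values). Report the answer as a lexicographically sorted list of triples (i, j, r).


The tightest implied rank at each (i,j), from the 32 conditions:

  i=1: 0 0 0 0 1 1 1 1 1 1
  i=2: 0 0 0 0 1 1 1 1 2 2
  i=3: 0 0 1 1 2 2 2 2 3 3
  i=4: 0 0 1 1 2 2 3 3 4 4
  i=5: 0 0 1 2 3 3 4 4 5 5
  i=6: 0 1 2 3 4 4 5 5 6 6
  i=7: 0 1 2 3 4 5 6 6 7 7
  i=8: 1 2 3 4 5 6 7 7 8 8
  i=9: 1 2 3 4 5 6 7 7 8 9
  i=10: 1 2 3 4 5 6 7 8 9 10

giving w = (5, 9, 3, 7, 4, 2, 6, 1, 10, 8) via Δ²R.

D(w) has 22 cells with 7 SE-corners; essential set:

[(2, 4, 0), (2, 8, 1), (4, 4, 1), (4, 6, 2), (5, 2, 0), (7, 1, 0), (9, 8, 7)]


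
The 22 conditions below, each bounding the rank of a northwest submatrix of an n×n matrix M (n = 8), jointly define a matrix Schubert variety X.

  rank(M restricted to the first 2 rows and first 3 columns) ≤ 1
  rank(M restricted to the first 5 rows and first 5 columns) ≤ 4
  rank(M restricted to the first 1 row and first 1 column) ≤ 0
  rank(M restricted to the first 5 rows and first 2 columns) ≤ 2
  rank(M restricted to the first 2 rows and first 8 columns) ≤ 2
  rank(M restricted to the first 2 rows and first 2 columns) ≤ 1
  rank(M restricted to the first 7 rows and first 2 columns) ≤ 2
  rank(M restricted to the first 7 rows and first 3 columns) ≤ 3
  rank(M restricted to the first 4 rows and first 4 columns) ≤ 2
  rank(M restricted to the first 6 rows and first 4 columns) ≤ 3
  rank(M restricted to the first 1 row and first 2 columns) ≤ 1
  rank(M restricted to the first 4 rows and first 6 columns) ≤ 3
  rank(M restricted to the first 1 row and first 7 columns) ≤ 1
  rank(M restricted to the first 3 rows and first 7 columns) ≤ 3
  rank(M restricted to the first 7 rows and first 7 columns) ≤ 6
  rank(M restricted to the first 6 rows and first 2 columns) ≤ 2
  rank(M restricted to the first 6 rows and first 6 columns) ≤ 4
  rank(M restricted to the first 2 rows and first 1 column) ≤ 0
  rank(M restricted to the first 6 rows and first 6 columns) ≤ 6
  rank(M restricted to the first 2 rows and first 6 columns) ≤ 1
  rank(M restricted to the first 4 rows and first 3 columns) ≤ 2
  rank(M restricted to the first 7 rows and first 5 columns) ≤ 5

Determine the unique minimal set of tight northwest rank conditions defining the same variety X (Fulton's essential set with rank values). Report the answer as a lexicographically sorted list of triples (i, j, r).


The tightest implied rank at each (i,j), from the 22 conditions:

  R[1]: 0 | 1 | 1 | 1 | 1 | 1 | 1 | 1
  R[2]: 0 | 1 | 1 | 1 | 1 | 1 | 2 | 2
  R[3]: 1 | 2 | 2 | 2 | 2 | 2 | 3 | 3
  R[4]: 1 | 2 | 2 | 2 | 3 | 3 | 4 | 4
  R[5]: 1 | 2 | 3 | 3 | 4 | 4 | 5 | 5
  R[6]: 1 | 2 | 3 | 3 | 4 | 4 | 5 | 6
  R[7]: 1 | 2 | 3 | 4 | 5 | 5 | 6 | 7
  R[8]: 1 | 2 | 3 | 4 | 5 | 6 | 7 | 8

giving w = (2, 7, 1, 5, 3, 8, 4, 6) via Δ²R.

5 SE-corners of the 10-cell Rothe diagram give Ess(w):

[(2, 1, 0), (2, 6, 1), (4, 4, 2), (6, 4, 3), (6, 6, 4)]


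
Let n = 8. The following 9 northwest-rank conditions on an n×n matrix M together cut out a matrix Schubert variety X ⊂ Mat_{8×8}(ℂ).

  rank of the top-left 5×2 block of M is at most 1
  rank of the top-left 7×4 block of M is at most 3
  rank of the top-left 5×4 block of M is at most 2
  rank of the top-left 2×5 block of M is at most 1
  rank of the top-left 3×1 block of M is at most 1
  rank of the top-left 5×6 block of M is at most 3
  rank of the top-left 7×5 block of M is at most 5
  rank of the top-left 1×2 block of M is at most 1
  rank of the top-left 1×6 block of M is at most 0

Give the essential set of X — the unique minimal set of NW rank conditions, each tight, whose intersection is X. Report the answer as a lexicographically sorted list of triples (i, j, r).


The tightest implied rank at each (i,j), from the 9 conditions:

  R[1]: 0 | 0 | 0 | 0 | 0 | 0 | 1 | 1
  R[2]: 1 | 1 | 1 | 1 | 1 | 1 | 2 | 2
  R[3]: 1 | 1 | 2 | 2 | 2 | 2 | 3 | 3
  R[4]: 1 | 1 | 2 | 2 | 3 | 3 | 4 | 4
  R[5]: 1 | 1 | 2 | 2 | 3 | 3 | 4 | 5
  R[6]: 1 | 2 | 3 | 3 | 4 | 4 | 5 | 6
  R[7]: 1 | 2 | 3 | 3 | 4 | 5 | 6 | 7
  R[8]: 1 | 2 | 3 | 4 | 5 | 6 | 7 | 8

reading off 1-entries of Δ²R: w = (7, 1, 3, 5, 8, 2, 6, 4).

ℓ(w)=13; the 5 essential cells (i,j,r):

[(1, 6, 0), (5, 2, 1), (5, 4, 2), (5, 6, 3), (7, 4, 3)]


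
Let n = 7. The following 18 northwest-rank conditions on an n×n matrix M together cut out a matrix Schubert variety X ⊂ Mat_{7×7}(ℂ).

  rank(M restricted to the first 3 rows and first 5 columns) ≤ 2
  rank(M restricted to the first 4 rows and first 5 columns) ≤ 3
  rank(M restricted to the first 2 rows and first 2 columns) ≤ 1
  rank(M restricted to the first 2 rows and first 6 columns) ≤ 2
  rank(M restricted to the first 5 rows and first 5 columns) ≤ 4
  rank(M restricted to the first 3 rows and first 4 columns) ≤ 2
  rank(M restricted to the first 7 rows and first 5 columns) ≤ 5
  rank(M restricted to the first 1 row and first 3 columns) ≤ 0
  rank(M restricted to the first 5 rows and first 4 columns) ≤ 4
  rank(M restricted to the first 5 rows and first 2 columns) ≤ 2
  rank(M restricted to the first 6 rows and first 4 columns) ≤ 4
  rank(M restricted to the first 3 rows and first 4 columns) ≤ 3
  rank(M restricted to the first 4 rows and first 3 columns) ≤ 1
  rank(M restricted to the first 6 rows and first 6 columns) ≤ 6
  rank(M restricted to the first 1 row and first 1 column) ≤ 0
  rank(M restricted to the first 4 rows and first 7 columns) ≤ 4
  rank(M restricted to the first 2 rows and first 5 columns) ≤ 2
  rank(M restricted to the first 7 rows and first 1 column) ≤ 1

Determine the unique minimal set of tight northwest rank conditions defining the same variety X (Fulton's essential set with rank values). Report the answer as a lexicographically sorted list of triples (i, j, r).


Rank table r_w(7×7) implied by the 18 constraints:

  0 0 0 1 1 1 1
  1 1 1 2 2 2 2
  1 1 1 2 2 3 3
  1 1 1 2 3 4 4
  1 2 2 3 4 5 5
  1 2 3 4 5 6 6
  1 2 3 4 5 6 7

giving w = (4, 1, 6, 5, 2, 3, 7) via Δ²R.

3 SE-corners of the 8-cell Rothe diagram give Ess(w):

[(1, 3, 0), (3, 5, 2), (4, 3, 1)]


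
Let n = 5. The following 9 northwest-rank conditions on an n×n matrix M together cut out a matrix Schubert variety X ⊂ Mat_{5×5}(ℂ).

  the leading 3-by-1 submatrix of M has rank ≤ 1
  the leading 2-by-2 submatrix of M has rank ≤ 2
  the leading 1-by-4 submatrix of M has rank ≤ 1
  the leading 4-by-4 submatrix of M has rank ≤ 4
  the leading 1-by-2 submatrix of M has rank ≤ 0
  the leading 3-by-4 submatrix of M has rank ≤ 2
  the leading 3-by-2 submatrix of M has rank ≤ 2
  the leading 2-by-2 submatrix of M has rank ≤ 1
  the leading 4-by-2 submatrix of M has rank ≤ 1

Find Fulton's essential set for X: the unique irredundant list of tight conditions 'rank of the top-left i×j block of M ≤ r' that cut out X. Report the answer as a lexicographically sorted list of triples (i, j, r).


Propagating the 9 rank bounds to every northwest block:

  0 0 1 1 1
  1 1 2 2 2
  1 1 2 2 3
  1 1 2 3 4
  1 2 3 4 5

so w = (3, 1, 5, 4, 2).

D(w) has 5 cells with 3 SE-corners; essential set:

[(1, 2, 0), (3, 4, 2), (4, 2, 1)]


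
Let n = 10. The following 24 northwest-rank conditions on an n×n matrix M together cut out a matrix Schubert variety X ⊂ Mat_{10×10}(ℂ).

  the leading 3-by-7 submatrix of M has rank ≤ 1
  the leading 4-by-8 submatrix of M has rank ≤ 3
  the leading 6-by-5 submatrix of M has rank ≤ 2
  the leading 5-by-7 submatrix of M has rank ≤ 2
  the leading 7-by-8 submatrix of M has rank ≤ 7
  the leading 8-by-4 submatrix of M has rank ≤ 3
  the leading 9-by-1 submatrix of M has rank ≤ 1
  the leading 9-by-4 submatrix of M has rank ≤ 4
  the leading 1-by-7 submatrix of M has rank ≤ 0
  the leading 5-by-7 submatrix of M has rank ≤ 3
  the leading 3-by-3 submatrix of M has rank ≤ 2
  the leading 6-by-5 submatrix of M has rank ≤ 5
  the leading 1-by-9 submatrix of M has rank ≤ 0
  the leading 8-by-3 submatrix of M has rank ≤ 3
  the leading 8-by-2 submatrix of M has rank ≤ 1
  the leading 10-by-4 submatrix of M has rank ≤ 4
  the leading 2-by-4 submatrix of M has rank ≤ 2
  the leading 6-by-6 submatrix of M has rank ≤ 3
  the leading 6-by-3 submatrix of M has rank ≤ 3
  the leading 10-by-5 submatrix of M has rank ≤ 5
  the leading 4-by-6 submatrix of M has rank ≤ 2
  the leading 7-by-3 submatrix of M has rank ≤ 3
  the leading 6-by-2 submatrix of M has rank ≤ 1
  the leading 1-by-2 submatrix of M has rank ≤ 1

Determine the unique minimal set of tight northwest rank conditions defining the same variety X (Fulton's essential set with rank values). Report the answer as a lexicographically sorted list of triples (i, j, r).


Computing R[i][j] = min implied NW-rank bound (n=10, 24 conditions):

  i=1: 0, 0, 0, 0, 0, 0, 0, 0, 0, 1
  i=2: 1, 1, 1, 1, 1, 1, 1, 1, 1, 2
  i=3: 1, 1, 1, 1, 1, 1, 1, 2, 2, 3
  i=4: 1, 1, 2, 2, 2, 2, 2, 3, 3, 4
  i=5: 1, 1, 2, 2, 2, 2, 2, 3, 4, 5
  i=6: 1, 1, 2, 2, 2, 3, 3, 4, 5, 6
  i=7: 1, 1, 2, 3, 3, 4, 4, 5, 6, 7
  i=8: 1, 1, 2, 3, 4, 5, 5, 6, 7, 8
  i=9: 1, 2, 3, 4, 5, 6, 6, 7, 8, 9
  i=10: 1, 2, 3, 4, 5, 6, 7, 8, 9, 10

giving w = (10, 1, 8, 3, 9, 6, 4, 5, 2, 7) via Δ²R.

5 SE-corners of the 26-cell Rothe diagram give Ess(w):

[(1, 9, 0), (3, 7, 1), (5, 7, 2), (6, 5, 2), (8, 2, 1)]


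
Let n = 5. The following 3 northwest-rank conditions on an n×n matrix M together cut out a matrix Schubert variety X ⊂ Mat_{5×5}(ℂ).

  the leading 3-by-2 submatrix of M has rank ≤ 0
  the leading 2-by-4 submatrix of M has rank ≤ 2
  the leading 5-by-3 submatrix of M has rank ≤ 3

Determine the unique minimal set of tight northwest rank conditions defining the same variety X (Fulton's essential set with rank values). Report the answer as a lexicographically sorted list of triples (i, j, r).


Recovering R(i,j) via the rank-extension bound from the 3 conditions:

  i=1: 0  0  1  1  1
  i=2: 0  0  1  2  2
  i=3: 0  0  1  2  3
  i=4: 1  1  2  3  4
  i=5: 1  2  3  4  5

second differences of R give the permutation w = (3, 4, 5, 1, 2).

D(w) has 6 cells with 1 SE-corner; essential set:

[(3, 2, 0)]


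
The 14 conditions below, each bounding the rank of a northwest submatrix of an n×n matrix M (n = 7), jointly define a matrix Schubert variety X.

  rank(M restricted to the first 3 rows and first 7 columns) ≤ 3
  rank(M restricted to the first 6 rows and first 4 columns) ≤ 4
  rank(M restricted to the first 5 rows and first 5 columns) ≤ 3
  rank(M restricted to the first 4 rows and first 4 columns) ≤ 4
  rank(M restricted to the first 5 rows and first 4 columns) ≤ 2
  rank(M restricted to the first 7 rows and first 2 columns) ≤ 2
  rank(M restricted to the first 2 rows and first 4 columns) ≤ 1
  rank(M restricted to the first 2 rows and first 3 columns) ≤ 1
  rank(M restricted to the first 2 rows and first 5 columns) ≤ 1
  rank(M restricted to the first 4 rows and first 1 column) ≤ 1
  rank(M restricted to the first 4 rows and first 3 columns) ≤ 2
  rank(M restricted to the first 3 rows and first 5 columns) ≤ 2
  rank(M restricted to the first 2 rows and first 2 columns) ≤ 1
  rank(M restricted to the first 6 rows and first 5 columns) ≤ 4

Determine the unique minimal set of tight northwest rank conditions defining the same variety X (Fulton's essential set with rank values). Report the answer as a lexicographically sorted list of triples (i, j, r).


Computing R[i][j] = min implied NW-rank bound (n=7, 14 conditions):

  row 1: 1, 1, 1, 1, 1, 1, 1
  row 2: 1, 1, 1, 1, 1, 2, 2
  row 3: 1, 2, 2, 2, 2, 3, 3
  row 4: 1, 2, 2, 2, 3, 4, 4
  row 5: 1, 2, 2, 2, 3, 4, 5
  row 6: 1, 2, 3, 3, 4, 5, 6
  row 7: 1, 2, 3, 4, 5, 6, 7

giving w = (1, 6, 2, 5, 7, 3, 4) via Δ²R.

Rothe diagram D(w) (8 cells), 2 SE-corners (essential conditions):

[(2, 5, 1), (5, 4, 2)]
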